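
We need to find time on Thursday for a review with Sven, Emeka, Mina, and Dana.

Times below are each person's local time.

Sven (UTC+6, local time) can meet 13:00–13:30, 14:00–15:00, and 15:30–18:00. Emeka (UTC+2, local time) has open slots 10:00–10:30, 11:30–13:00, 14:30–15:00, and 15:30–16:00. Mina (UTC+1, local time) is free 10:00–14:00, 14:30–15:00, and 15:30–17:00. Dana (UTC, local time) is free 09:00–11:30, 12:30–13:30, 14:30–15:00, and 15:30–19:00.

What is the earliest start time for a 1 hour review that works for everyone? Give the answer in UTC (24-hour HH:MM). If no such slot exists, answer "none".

09:30

Sven → UTC: 07:00–07:30, 08:00–09:00, 09:30–12:00.
Emeka → UTC: 08:00–08:30, 09:30–11:00, 12:30–13:00, 13:30–14:00.
Mina → UTC: 09:00–13:00, 13:30–14:00, 14:30–16:00.
Dana → UTC: 09:00–11:30, 12:30–13:30, 14:30–15:00, 15:30–19:00.
Sven ∩ Emeka: 08:00–08:30, 09:30–11:00.
Sven ∩ Emeka ∩ Mina: 09:30–11:00.
Sven ∩ Emeka ∩ Mina ∩ Dana: 09:30–11:00.
Windows ≥ 60 min: 09:30–11:00.
Earliest such window starts at 09:30.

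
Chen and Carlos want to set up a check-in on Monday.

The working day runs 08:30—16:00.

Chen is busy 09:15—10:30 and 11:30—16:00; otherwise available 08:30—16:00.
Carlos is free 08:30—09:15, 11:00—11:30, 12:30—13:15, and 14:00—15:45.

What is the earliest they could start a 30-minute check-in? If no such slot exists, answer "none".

Chen free within 08:30–16:00: 08:30–09:15, 10:30–11:30.
Chen ∩ Carlos: 08:30–09:15, 11:00–11:30.
Windows ≥ 30 min: 08:30–09:15, 11:00–11:30.
Earliest such window starts at 08:30.

08:30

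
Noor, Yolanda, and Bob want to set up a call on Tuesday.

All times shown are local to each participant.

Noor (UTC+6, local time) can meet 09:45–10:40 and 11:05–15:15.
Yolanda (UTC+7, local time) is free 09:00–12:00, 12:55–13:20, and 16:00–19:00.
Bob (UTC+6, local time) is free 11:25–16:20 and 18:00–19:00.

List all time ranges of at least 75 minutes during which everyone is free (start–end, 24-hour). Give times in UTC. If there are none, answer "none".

none

Noor → UTC: 03:45–04:40, 05:05–09:15.
Yolanda → UTC: 02:00–05:00, 05:55–06:20, 09:00–12:00.
Bob → UTC: 05:25–10:20, 12:00–13:00.
Noor ∩ Yolanda: 03:45–04:40, 05:55–06:20, 09:00–09:15.
Noor ∩ Yolanda ∩ Bob: 05:55–06:20, 09:00–09:15.
Windows ≥ 75 min: (none).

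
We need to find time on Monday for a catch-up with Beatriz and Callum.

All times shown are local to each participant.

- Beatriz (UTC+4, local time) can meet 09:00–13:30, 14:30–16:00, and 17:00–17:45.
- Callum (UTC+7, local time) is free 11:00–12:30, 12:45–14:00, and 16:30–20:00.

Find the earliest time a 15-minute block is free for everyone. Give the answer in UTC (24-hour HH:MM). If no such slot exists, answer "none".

Beatriz → UTC: 05:00–09:30, 10:30–12:00, 13:00–13:45.
Callum → UTC: 04:00–05:30, 05:45–07:00, 09:30–13:00.
Beatriz ∩ Callum: 05:00–05:30, 05:45–07:00, 10:30–12:00.
Windows ≥ 15 min: 05:00–05:30, 05:45–07:00, 10:30–12:00.
Earliest such window starts at 05:00.

05:00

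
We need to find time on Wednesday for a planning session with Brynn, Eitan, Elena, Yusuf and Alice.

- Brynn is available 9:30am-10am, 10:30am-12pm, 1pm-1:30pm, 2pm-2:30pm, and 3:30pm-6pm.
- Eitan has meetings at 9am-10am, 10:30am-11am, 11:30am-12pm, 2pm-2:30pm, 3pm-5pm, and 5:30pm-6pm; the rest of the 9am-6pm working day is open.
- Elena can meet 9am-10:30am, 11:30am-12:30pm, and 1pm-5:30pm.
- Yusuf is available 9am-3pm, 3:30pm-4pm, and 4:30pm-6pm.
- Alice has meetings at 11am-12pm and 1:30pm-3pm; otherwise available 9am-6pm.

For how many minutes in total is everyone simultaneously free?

Eitan free within 09:00–18:00: 10:00–10:30, 11:00–11:30, 12:00–14:00, 14:30–15:00, 17:00–17:30.
Alice free within 09:00–18:00: 09:00–11:00, 12:00–13:30, 15:00–18:00.
Brynn ∩ Eitan: 11:00–11:30, 13:00–13:30, 17:00–17:30.
Brynn ∩ Eitan ∩ Elena: 13:00–13:30, 17:00–17:30.
Brynn ∩ Eitan ∩ Elena ∩ Yusuf: 13:00–13:30, 17:00–17:30.
Brynn ∩ Eitan ∩ Elena ∩ Yusuf ∩ Alice: 13:00–13:30, 17:00–17:30.
Total common minutes: 30 + 30 = 60.

60 minutes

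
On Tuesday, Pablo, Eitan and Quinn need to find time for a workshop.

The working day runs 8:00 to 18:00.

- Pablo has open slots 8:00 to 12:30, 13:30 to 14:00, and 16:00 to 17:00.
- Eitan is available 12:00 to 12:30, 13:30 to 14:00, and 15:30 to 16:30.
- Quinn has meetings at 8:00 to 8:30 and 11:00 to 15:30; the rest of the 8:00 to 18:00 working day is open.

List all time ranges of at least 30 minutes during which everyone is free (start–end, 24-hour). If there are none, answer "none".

16:00–16:30

Quinn free within 08:00–18:00: 08:30–11:00, 15:30–18:00.
Pablo ∩ Eitan: 12:00–12:30, 13:30–14:00, 16:00–16:30.
Pablo ∩ Eitan ∩ Quinn: 16:00–16:30.
Windows ≥ 30 min: 16:00–16:30.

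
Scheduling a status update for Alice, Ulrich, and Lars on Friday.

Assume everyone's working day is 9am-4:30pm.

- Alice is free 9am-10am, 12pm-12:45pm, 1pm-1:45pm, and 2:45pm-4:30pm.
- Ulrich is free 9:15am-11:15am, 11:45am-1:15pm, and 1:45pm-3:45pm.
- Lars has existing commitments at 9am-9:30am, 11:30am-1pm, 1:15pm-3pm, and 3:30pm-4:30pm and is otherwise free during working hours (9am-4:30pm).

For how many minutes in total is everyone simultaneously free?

75 minutes

Lars free within 09:00–16:30: 09:30–11:30, 13:00–13:15, 15:00–15:30.
Alice ∩ Ulrich: 09:15–10:00, 12:00–12:45, 13:00–13:15, 14:45–15:45.
Alice ∩ Ulrich ∩ Lars: 09:30–10:00, 13:00–13:15, 15:00–15:30.
Total common minutes: 30 + 15 + 30 = 75.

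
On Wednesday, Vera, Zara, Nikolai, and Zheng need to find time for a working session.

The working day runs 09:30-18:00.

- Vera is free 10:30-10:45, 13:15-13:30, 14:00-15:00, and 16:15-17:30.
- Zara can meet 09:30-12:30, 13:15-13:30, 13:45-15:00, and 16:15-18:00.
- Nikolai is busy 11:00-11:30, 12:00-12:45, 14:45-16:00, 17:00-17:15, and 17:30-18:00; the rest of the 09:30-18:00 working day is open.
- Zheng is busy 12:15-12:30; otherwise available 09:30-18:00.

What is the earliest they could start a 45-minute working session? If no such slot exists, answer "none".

Nikolai free within 09:30–18:00: 09:30–11:00, 11:30–12:00, 12:45–14:45, 16:00–17:00, 17:15–17:30.
Zheng free within 09:30–18:00: 09:30–12:15, 12:30–18:00.
Vera ∩ Zara: 10:30–10:45, 13:15–13:30, 14:00–15:00, 16:15–17:30.
Vera ∩ Zara ∩ Nikolai: 10:30–10:45, 13:15–13:30, 14:00–14:45, 16:15–17:00, 17:15–17:30.
Vera ∩ Zara ∩ Nikolai ∩ Zheng: 10:30–10:45, 13:15–13:30, 14:00–14:45, 16:15–17:00, 17:15–17:30.
Windows ≥ 45 min: 14:00–14:45, 16:15–17:00.
Earliest such window starts at 14:00.

14:00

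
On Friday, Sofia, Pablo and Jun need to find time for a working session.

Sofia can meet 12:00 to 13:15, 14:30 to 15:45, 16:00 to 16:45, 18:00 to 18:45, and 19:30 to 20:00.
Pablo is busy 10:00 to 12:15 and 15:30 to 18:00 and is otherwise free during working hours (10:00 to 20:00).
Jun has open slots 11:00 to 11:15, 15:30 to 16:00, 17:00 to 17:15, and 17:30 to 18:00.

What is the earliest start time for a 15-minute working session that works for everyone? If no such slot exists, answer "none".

Pablo free within 10:00–20:00: 12:15–15:30, 18:00–20:00.
Sofia ∩ Pablo: 12:15–13:15, 14:30–15:30, 18:00–18:45, 19:30–20:00.
Sofia ∩ Pablo ∩ Jun: (none).
Windows ≥ 15 min: (none).

none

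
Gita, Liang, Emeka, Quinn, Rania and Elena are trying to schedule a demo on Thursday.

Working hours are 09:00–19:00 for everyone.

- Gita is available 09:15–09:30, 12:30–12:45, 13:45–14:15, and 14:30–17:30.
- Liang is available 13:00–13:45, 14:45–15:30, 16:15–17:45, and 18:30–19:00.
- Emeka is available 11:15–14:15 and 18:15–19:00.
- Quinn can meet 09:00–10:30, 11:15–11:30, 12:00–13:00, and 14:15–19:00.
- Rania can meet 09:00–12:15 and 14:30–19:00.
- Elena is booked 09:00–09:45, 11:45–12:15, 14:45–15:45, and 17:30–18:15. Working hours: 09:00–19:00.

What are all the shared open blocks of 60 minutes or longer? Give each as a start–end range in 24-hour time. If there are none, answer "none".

Elena free within 09:00–19:00: 09:45–11:45, 12:15–14:45, 15:45–17:30, 18:15–19:00.
Gita ∩ Liang: 14:45–15:30, 16:15–17:30.
Gita ∩ Liang ∩ Emeka: (none).
Gita ∩ Liang ∩ Emeka ∩ Quinn: (none).
Gita ∩ Liang ∩ Emeka ∩ Quinn ∩ Rania: (none).
Gita ∩ Liang ∩ Emeka ∩ Quinn ∩ Rania ∩ Elena: (none).
Windows ≥ 60 min: (none).

none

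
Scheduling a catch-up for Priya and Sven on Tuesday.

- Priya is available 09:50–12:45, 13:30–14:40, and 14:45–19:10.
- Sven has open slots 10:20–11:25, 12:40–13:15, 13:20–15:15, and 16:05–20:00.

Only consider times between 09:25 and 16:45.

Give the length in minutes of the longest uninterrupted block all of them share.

Priya ∩ Sven: 10:20–11:25, 12:40–12:45, 13:30–14:40, 14:45–15:15, 16:05–19:10.
Restricted to 09:25–16:45: 10:20–11:25, 12:40–12:45, 13:30–14:40, 14:45–15:15, 16:05–16:45.
Common window lengths: 65, 5, 70, 30, 40 min; longest is 70.

70 minutes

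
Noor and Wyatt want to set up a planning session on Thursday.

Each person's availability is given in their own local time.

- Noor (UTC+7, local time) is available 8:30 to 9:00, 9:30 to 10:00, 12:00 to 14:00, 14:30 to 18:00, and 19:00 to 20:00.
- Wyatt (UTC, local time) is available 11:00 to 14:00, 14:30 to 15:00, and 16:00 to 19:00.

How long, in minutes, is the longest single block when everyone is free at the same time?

60 minutes

Noor → UTC: 01:30–02:00, 02:30–03:00, 05:00–07:00, 07:30–11:00, 12:00–13:00.
Wyatt → UTC: 11:00–14:00, 14:30–15:00, 16:00–19:00.
Noor ∩ Wyatt: 12:00–13:00.
Single common window of 60 minutes.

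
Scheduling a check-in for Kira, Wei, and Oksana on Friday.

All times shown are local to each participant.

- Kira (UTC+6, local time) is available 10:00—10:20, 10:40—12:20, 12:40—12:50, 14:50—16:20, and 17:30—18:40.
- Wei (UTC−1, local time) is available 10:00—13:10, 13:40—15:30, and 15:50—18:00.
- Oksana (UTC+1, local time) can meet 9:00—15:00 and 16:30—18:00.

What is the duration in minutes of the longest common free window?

Kira → UTC: 04:00–04:20, 04:40–06:20, 06:40–06:50, 08:50–10:20, 11:30–12:40.
Wei → UTC: 11:00–14:10, 14:40–16:30, 16:50–19:00.
Oksana → UTC: 08:00–14:00, 15:30–17:00.
Kira ∩ Wei: 11:30–12:40.
Kira ∩ Wei ∩ Oksana: 11:30–12:40.
Single common window of 70 minutes.

70 minutes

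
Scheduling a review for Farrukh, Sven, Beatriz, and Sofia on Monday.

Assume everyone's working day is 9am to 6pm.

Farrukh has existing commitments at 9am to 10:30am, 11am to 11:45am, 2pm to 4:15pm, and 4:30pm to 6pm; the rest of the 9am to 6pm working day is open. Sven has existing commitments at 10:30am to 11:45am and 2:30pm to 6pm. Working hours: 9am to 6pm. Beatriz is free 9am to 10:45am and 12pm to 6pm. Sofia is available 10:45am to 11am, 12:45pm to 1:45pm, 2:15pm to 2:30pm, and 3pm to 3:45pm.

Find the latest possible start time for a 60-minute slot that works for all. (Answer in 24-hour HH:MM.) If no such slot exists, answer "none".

Farrukh free within 09:00–18:00: 10:30–11:00, 11:45–14:00, 16:15–16:30.
Sven free within 09:00–18:00: 09:00–10:30, 11:45–14:30.
Farrukh ∩ Sven: 11:45–14:00.
Farrukh ∩ Sven ∩ Beatriz: 12:00–14:00.
Farrukh ∩ Sven ∩ Beatriz ∩ Sofia: 12:45–13:45.
Windows ≥ 60 min: 12:45–13:45.
Latest start in the last window 12:45–13:45 is 13:45 − 60 min = 12:45.

12:45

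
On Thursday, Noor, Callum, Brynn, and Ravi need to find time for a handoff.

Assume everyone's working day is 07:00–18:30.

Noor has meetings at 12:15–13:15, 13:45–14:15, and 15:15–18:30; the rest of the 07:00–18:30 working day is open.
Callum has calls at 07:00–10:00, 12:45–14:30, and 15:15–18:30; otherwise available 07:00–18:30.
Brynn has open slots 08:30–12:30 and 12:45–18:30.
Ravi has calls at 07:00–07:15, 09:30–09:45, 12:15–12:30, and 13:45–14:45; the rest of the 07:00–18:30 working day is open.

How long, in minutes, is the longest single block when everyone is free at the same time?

Noor free within 07:00–18:30: 07:00–12:15, 13:15–13:45, 14:15–15:15.
Callum free within 07:00–18:30: 10:00–12:45, 14:30–15:15.
Ravi free within 07:00–18:30: 07:15–09:30, 09:45–12:15, 12:30–13:45, 14:45–18:30.
Noor ∩ Callum: 10:00–12:15, 14:30–15:15.
Noor ∩ Callum ∩ Brynn: 10:00–12:15, 14:30–15:15.
Noor ∩ Callum ∩ Brynn ∩ Ravi: 10:00–12:15, 14:45–15:15.
Common window lengths: 135, 30 min; longest is 135.

135 minutes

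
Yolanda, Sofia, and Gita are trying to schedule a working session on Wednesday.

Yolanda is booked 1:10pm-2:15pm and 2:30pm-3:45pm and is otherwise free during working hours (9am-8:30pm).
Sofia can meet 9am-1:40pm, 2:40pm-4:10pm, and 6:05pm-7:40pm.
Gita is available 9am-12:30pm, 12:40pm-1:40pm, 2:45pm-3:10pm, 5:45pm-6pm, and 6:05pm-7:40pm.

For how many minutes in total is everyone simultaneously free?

335 minutes

Yolanda free within 09:00–20:30: 09:00–13:10, 14:15–14:30, 15:45–20:30.
Yolanda ∩ Sofia: 09:00–13:10, 15:45–16:10, 18:05–19:40.
Yolanda ∩ Sofia ∩ Gita: 09:00–12:30, 12:40–13:10, 18:05–19:40.
Total common minutes: 210 + 30 + 95 = 335.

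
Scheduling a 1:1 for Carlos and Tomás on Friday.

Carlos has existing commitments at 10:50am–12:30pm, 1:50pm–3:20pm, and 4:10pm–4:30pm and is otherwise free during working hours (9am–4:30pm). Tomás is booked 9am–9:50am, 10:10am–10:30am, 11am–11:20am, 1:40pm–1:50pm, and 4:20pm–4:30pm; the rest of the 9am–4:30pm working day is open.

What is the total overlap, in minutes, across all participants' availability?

160 minutes

Carlos free within 09:00–16:30: 09:00–10:50, 12:30–13:50, 15:20–16:10.
Tomás free within 09:00–16:30: 09:50–10:10, 10:30–11:00, 11:20–13:40, 13:50–16:20.
Carlos ∩ Tomás: 09:50–10:10, 10:30–10:50, 12:30–13:40, 15:20–16:10.
Total common minutes: 20 + 20 + 70 + 50 = 160.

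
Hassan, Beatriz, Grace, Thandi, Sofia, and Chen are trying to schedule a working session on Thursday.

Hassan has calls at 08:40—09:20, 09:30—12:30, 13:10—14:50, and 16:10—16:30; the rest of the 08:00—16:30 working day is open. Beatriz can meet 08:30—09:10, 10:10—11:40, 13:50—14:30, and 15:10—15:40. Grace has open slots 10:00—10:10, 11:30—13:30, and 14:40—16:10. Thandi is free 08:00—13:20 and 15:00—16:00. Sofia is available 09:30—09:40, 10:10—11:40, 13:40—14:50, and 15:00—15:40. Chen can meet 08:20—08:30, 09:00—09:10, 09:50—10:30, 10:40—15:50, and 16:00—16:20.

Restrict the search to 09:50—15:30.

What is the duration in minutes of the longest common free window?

Hassan free within 08:00–16:30: 08:00–08:40, 09:20–09:30, 12:30–13:10, 14:50–16:10.
Hassan ∩ Beatriz: 08:30–08:40, 15:10–15:40.
Hassan ∩ Beatriz ∩ Grace: 15:10–15:40.
Hassan ∩ Beatriz ∩ Grace ∩ Thandi: 15:10–15:40.
Hassan ∩ Beatriz ∩ Grace ∩ Thandi ∩ Sofia: 15:10–15:40.
Hassan ∩ Beatriz ∩ Grace ∩ Thandi ∩ Sofia ∩ Chen: 15:10–15:40.
Restricted to 09:50–15:30: 15:10–15:30.
Single common window of 20 minutes.

20 minutes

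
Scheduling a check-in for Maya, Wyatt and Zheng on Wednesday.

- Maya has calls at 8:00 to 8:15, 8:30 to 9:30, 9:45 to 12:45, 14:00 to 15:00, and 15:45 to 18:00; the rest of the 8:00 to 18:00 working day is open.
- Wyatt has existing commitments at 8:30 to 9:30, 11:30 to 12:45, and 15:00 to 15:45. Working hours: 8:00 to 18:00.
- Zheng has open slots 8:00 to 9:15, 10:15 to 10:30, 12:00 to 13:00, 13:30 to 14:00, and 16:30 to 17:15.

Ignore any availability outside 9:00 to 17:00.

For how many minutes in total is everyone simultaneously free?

45 minutes

Maya free within 08:00–18:00: 08:15–08:30, 09:30–09:45, 12:45–14:00, 15:00–15:45.
Wyatt free within 08:00–18:00: 08:00–08:30, 09:30–11:30, 12:45–15:00, 15:45–18:00.
Maya ∩ Wyatt: 08:15–08:30, 09:30–09:45, 12:45–14:00.
Maya ∩ Wyatt ∩ Zheng: 08:15–08:30, 12:45–13:00, 13:30–14:00.
Restricted to 09:00–17:00: 12:45–13:00, 13:30–14:00.
Total common minutes: 15 + 30 = 45.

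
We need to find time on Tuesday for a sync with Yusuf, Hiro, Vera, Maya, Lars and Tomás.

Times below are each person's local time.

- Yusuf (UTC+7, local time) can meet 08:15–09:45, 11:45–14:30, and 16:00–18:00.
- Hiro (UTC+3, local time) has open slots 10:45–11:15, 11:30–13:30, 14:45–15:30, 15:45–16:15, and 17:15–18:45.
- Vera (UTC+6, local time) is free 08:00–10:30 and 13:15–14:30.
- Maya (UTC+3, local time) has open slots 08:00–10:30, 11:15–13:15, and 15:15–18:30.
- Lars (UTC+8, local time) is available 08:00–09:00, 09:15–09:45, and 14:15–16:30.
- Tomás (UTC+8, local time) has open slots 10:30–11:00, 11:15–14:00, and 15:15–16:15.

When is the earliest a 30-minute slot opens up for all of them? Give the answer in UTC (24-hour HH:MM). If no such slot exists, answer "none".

none

Yusuf → UTC: 01:15–02:45, 04:45–07:30, 09:00–11:00.
Hiro → UTC: 07:45–08:15, 08:30–10:30, 11:45–12:30, 12:45–13:15, 14:15–15:45.
Vera → UTC: 02:00–04:30, 07:15–08:30.
Maya → UTC: 05:00–07:30, 08:15–10:15, 12:15–15:30.
Lars → UTC: 00:00–01:00, 01:15–01:45, 06:15–08:30.
Tomás → UTC: 02:30–03:00, 03:15–06:00, 07:15–08:15.
Yusuf ∩ Hiro: 09:00–10:30.
Yusuf ∩ Hiro ∩ Vera: (none).
Yusuf ∩ Hiro ∩ Vera ∩ Maya: (none).
Yusuf ∩ Hiro ∩ Vera ∩ Maya ∩ Lars: (none).
Yusuf ∩ Hiro ∩ Vera ∩ Maya ∩ Lars ∩ Tomás: (none).
Windows ≥ 30 min: (none).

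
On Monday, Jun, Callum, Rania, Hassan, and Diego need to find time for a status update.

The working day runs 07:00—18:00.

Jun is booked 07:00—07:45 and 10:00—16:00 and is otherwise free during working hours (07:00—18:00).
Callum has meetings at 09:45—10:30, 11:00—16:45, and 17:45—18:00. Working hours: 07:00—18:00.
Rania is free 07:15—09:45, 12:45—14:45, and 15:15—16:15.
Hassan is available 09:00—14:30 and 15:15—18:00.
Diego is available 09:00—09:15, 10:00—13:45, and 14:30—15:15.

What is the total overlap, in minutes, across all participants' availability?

15 minutes

Jun free within 07:00–18:00: 07:45–10:00, 16:00–18:00.
Callum free within 07:00–18:00: 07:00–09:45, 10:30–11:00, 16:45–17:45.
Jun ∩ Callum: 07:45–09:45, 16:45–17:45.
Jun ∩ Callum ∩ Rania: 07:45–09:45.
Jun ∩ Callum ∩ Rania ∩ Hassan: 09:00–09:45.
Jun ∩ Callum ∩ Rania ∩ Hassan ∩ Diego: 09:00–09:15.
Total common minutes: 15.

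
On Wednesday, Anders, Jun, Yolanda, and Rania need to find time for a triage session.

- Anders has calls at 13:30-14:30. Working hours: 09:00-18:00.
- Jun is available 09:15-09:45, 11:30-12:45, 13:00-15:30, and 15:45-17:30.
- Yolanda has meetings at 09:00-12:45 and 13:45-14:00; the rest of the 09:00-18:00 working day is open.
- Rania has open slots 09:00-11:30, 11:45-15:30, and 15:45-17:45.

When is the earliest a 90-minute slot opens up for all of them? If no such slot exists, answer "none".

15:45

Anders free within 09:00–18:00: 09:00–13:30, 14:30–18:00.
Yolanda free within 09:00–18:00: 12:45–13:45, 14:00–18:00.
Anders ∩ Jun: 09:15–09:45, 11:30–12:45, 13:00–13:30, 14:30–15:30, 15:45–17:30.
Anders ∩ Jun ∩ Yolanda: 13:00–13:30, 14:30–15:30, 15:45–17:30.
Anders ∩ Jun ∩ Yolanda ∩ Rania: 13:00–13:30, 14:30–15:30, 15:45–17:30.
Windows ≥ 90 min: 15:45–17:30.
Earliest such window starts at 15:45.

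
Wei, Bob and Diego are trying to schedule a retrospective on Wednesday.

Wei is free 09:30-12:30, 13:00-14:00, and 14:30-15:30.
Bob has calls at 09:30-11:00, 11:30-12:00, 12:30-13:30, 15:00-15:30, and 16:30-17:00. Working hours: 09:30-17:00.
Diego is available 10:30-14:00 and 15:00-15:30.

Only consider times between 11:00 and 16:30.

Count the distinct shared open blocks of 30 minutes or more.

Bob free within 09:30–17:00: 11:00–11:30, 12:00–12:30, 13:30–15:00, 15:30–16:30.
Wei ∩ Bob: 11:00–11:30, 12:00–12:30, 13:30–14:00, 14:30–15:00.
Wei ∩ Bob ∩ Diego: 11:00–11:30, 12:00–12:30, 13:30–14:00.
Restricted to 11:00–16:30: 11:00–11:30, 12:00–12:30, 13:30–14:00.
Windows ≥ 30 min: 11:00–11:30, 12:00–12:30, 13:30–14:00.
That's 3 windows.

3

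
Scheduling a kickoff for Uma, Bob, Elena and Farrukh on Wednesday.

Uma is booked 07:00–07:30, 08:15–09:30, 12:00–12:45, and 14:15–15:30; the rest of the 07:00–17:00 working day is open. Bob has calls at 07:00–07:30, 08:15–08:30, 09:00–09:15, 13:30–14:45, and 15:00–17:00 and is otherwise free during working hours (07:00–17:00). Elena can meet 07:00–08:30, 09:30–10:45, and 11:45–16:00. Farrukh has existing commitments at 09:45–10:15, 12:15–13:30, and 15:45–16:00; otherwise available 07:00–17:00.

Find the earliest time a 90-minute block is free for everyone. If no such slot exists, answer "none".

none

Uma free within 07:00–17:00: 07:30–08:15, 09:30–12:00, 12:45–14:15, 15:30–17:00.
Bob free within 07:00–17:00: 07:30–08:15, 08:30–09:00, 09:15–13:30, 14:45–15:00.
Farrukh free within 07:00–17:00: 07:00–09:45, 10:15–12:15, 13:30–15:45, 16:00–17:00.
Uma ∩ Bob: 07:30–08:15, 09:30–12:00, 12:45–13:30.
Uma ∩ Bob ∩ Elena: 07:30–08:15, 09:30–10:45, 11:45–12:00, 12:45–13:30.
Uma ∩ Bob ∩ Elena ∩ Farrukh: 07:30–08:15, 09:30–09:45, 10:15–10:45, 11:45–12:00.
Windows ≥ 90 min: (none).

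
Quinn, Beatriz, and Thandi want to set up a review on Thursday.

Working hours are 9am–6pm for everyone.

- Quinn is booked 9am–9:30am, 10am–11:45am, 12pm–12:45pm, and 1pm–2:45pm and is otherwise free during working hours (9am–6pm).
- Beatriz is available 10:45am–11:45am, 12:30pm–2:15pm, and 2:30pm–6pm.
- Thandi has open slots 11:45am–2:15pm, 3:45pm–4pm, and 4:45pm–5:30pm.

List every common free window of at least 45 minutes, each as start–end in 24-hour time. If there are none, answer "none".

16:45–17:30

Quinn free within 09:00–18:00: 09:30–10:00, 11:45–12:00, 12:45–13:00, 14:45–18:00.
Quinn ∩ Beatriz: 12:45–13:00, 14:45–18:00.
Quinn ∩ Beatriz ∩ Thandi: 12:45–13:00, 15:45–16:00, 16:45–17:30.
Windows ≥ 45 min: 16:45–17:30.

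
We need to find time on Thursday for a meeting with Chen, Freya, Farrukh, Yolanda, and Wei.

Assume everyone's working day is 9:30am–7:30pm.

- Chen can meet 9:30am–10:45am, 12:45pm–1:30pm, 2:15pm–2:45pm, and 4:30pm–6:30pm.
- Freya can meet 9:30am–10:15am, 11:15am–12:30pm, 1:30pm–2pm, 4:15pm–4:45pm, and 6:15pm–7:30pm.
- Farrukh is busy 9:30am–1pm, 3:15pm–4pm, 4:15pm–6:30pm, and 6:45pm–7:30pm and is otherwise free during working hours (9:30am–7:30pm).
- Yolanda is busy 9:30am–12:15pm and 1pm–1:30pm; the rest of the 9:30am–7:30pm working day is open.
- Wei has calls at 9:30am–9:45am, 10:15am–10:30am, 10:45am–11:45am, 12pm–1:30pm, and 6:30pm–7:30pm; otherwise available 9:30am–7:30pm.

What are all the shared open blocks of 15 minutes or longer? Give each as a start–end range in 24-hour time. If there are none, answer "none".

none

Farrukh free within 09:30–19:30: 13:00–15:15, 16:00–16:15, 18:30–18:45.
Yolanda free within 09:30–19:30: 12:15–13:00, 13:30–19:30.
Wei free within 09:30–19:30: 09:45–10:15, 10:30–10:45, 11:45–12:00, 13:30–18:30.
Chen ∩ Freya: 09:30–10:15, 16:30–16:45, 18:15–18:30.
Chen ∩ Freya ∩ Farrukh: (none).
Chen ∩ Freya ∩ Farrukh ∩ Yolanda: (none).
Chen ∩ Freya ∩ Farrukh ∩ Yolanda ∩ Wei: (none).
Windows ≥ 15 min: (none).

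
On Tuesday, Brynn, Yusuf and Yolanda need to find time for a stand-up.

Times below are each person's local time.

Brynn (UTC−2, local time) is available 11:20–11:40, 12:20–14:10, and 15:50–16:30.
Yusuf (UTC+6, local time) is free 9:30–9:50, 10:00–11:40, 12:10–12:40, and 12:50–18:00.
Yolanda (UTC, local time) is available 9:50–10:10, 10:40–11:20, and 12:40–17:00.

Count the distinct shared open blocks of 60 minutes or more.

0

Brynn → UTC: 13:20–13:40, 14:20–16:10, 17:50–18:30.
Yusuf → UTC: 03:30–03:50, 04:00–05:40, 06:10–06:40, 06:50–12:00.
Yolanda → UTC: 09:50–10:10, 10:40–11:20, 12:40–17:00.
Brynn ∩ Yusuf: (none).
Brynn ∩ Yusuf ∩ Yolanda: (none).
Windows ≥ 60 min: (none).
That's 0 windows.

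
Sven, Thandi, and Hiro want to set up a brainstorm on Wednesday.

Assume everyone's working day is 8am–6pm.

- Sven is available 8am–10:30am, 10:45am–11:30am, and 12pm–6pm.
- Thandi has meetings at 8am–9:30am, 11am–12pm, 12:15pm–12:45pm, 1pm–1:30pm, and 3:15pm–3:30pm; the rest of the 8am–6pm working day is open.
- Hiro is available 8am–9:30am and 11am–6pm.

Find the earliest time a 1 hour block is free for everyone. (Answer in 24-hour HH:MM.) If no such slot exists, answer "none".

13:30

Thandi free within 08:00–18:00: 09:30–11:00, 12:00–12:15, 12:45–13:00, 13:30–15:15, 15:30–18:00.
Sven ∩ Thandi: 09:30–10:30, 10:45–11:00, 12:00–12:15, 12:45–13:00, 13:30–15:15, 15:30–18:00.
Sven ∩ Thandi ∩ Hiro: 12:00–12:15, 12:45–13:00, 13:30–15:15, 15:30–18:00.
Windows ≥ 60 min: 13:30–15:15, 15:30–18:00.
Earliest such window starts at 13:30.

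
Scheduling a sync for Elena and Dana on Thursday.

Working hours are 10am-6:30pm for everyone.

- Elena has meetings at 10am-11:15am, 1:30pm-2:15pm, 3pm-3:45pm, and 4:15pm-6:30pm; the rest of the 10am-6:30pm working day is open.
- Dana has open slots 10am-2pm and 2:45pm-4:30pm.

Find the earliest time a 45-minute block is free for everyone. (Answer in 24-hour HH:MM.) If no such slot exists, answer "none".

Elena free within 10:00–18:30: 11:15–13:30, 14:15–15:00, 15:45–16:15.
Elena ∩ Dana: 11:15–13:30, 14:45–15:00, 15:45–16:15.
Windows ≥ 45 min: 11:15–13:30.
Earliest such window starts at 11:15.

11:15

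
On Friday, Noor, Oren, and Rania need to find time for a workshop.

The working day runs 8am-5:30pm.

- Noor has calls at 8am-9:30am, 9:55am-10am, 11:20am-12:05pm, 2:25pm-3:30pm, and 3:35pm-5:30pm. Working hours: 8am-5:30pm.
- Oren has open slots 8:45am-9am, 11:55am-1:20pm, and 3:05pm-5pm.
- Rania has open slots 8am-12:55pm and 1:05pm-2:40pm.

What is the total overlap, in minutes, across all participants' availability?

Noor free within 08:00–17:30: 09:30–09:55, 10:00–11:20, 12:05–14:25, 15:30–15:35.
Noor ∩ Oren: 12:05–13:20, 15:30–15:35.
Noor ∩ Oren ∩ Rania: 12:05–12:55, 13:05–13:20.
Total common minutes: 50 + 15 = 65.

65 minutes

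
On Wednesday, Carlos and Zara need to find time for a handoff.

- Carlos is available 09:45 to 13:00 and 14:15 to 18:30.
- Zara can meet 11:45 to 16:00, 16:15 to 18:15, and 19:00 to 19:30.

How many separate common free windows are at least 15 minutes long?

Carlos ∩ Zara: 11:45–13:00, 14:15–16:00, 16:15–18:15.
Windows ≥ 15 min: 11:45–13:00, 14:15–16:00, 16:15–18:15.
That's 3 windows.

3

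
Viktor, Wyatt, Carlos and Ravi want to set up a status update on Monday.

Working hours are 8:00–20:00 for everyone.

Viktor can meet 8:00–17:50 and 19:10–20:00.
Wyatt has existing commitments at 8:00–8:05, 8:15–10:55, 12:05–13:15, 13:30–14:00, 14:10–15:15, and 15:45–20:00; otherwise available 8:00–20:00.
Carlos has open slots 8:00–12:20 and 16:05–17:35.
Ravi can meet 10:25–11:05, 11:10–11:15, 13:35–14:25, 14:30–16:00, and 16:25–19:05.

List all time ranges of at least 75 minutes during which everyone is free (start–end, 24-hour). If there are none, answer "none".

Wyatt free within 08:00–20:00: 08:05–08:15, 10:55–12:05, 13:15–13:30, 14:00–14:10, 15:15–15:45.
Viktor ∩ Wyatt: 08:05–08:15, 10:55–12:05, 13:15–13:30, 14:00–14:10, 15:15–15:45.
Viktor ∩ Wyatt ∩ Carlos: 08:05–08:15, 10:55–12:05.
Viktor ∩ Wyatt ∩ Carlos ∩ Ravi: 10:55–11:05, 11:10–11:15.
Windows ≥ 75 min: (none).

none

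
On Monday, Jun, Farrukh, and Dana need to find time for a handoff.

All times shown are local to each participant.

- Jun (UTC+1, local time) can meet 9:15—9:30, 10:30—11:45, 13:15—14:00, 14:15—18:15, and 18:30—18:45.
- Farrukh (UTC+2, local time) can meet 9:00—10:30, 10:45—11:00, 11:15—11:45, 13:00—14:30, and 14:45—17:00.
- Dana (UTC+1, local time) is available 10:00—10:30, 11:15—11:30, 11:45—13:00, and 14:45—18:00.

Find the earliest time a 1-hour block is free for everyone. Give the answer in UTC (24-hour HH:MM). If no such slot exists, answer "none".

13:45

Jun → UTC: 08:15–08:30, 09:30–10:45, 12:15–13:00, 13:15–17:15, 17:30–17:45.
Farrukh → UTC: 07:00–08:30, 08:45–09:00, 09:15–09:45, 11:00–12:30, 12:45–15:00.
Dana → UTC: 09:00–09:30, 10:15–10:30, 10:45–12:00, 13:45–17:00.
Jun ∩ Farrukh: 08:15–08:30, 09:30–09:45, 12:15–12:30, 12:45–13:00, 13:15–15:00.
Jun ∩ Farrukh ∩ Dana: 13:45–15:00.
Windows ≥ 60 min: 13:45–15:00.
Earliest such window starts at 13:45.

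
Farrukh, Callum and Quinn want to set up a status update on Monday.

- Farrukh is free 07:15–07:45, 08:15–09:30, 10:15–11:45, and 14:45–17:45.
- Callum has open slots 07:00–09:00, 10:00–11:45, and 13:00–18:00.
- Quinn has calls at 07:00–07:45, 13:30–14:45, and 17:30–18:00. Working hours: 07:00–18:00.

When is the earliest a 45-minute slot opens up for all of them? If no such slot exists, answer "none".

Quinn free within 07:00–18:00: 07:45–13:30, 14:45–17:30.
Farrukh ∩ Callum: 07:15–07:45, 08:15–09:00, 10:15–11:45, 14:45–17:45.
Farrukh ∩ Callum ∩ Quinn: 08:15–09:00, 10:15–11:45, 14:45–17:30.
Windows ≥ 45 min: 08:15–09:00, 10:15–11:45, 14:45–17:30.
Earliest such window starts at 08:15.

08:15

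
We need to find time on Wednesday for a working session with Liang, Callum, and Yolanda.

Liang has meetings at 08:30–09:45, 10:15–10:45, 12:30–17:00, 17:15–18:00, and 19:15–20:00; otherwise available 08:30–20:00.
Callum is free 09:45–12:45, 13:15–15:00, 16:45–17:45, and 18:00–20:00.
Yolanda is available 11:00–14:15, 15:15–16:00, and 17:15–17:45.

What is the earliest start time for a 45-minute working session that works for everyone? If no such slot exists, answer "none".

11:00

Liang free within 08:30–20:00: 09:45–10:15, 10:45–12:30, 17:00–17:15, 18:00–19:15.
Liang ∩ Callum: 09:45–10:15, 10:45–12:30, 17:00–17:15, 18:00–19:15.
Liang ∩ Callum ∩ Yolanda: 11:00–12:30.
Windows ≥ 45 min: 11:00–12:30.
Earliest such window starts at 11:00.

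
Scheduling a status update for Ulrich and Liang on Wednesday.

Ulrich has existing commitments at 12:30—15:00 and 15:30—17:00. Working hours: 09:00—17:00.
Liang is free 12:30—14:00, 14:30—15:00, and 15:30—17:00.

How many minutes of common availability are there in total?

Ulrich free within 09:00–17:00: 09:00–12:30, 15:00–15:30.
Ulrich ∩ Liang: (none).
Total common minutes: 0.

0 minutes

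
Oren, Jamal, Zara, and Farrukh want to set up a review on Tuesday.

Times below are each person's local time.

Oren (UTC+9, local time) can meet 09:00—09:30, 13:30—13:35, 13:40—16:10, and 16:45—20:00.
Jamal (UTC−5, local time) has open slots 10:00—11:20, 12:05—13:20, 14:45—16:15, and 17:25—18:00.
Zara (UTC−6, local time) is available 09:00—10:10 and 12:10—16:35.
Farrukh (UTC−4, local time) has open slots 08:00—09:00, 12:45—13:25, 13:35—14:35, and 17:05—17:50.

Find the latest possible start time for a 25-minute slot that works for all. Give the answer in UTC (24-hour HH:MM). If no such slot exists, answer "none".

Oren → UTC: 00:00–00:30, 04:30–04:35, 04:40–07:10, 07:45–11:00.
Jamal → UTC: 15:00–16:20, 17:05–18:20, 19:45–21:15, 22:25–23:00.
Zara → UTC: 15:00–16:10, 18:10–22:35.
Farrukh → UTC: 12:00–13:00, 16:45–17:25, 17:35–18:35, 21:05–21:50.
Oren ∩ Jamal: (none).
Oren ∩ Jamal ∩ Zara: (none).
Oren ∩ Jamal ∩ Zara ∩ Farrukh: (none).
Windows ≥ 25 min: (none).

none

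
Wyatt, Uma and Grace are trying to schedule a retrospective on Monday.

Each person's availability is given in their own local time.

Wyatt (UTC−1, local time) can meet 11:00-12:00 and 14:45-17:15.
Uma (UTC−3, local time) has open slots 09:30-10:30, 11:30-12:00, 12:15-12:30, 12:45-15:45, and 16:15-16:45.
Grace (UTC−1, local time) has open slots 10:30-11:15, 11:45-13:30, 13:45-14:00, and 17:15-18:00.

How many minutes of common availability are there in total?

Wyatt → UTC: 12:00–13:00, 15:45–18:15.
Uma → UTC: 12:30–13:30, 14:30–15:00, 15:15–15:30, 15:45–18:45, 19:15–19:45.
Grace → UTC: 11:30–12:15, 12:45–14:30, 14:45–15:00, 18:15–19:00.
Wyatt ∩ Uma: 12:30–13:00, 15:45–18:15.
Wyatt ∩ Uma ∩ Grace: 12:45–13:00.
Total common minutes: 15.

15 minutes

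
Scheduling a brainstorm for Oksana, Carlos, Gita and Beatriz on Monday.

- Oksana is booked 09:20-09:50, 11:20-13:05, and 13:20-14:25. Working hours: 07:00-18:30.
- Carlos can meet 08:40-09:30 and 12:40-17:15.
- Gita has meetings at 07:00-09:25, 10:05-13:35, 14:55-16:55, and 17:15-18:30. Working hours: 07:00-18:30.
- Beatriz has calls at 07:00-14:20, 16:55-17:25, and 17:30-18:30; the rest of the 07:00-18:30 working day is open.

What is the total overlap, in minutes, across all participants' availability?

Oksana free within 07:00–18:30: 07:00–09:20, 09:50–11:20, 13:05–13:20, 14:25–18:30.
Gita free within 07:00–18:30: 09:25–10:05, 13:35–14:55, 16:55–17:15.
Beatriz free within 07:00–18:30: 14:20–16:55, 17:25–17:30.
Oksana ∩ Carlos: 08:40–09:20, 13:05–13:20, 14:25–17:15.
Oksana ∩ Carlos ∩ Gita: 14:25–14:55, 16:55–17:15.
Oksana ∩ Carlos ∩ Gita ∩ Beatriz: 14:25–14:55.
Total common minutes: 30.

30 minutes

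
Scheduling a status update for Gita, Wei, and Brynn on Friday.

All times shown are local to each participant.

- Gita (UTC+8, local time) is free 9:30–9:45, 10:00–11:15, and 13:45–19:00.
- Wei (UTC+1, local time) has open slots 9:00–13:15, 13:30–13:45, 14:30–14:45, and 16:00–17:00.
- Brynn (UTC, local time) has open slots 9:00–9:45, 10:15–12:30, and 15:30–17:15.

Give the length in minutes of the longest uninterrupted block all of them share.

45 minutes

Gita → UTC: 01:30–01:45, 02:00–03:15, 05:45–11:00.
Wei → UTC: 08:00–12:15, 12:30–12:45, 13:30–13:45, 15:00–16:00.
Brynn → UTC: 09:00–09:45, 10:15–12:30, 15:30–17:15.
Gita ∩ Wei: 08:00–11:00.
Gita ∩ Wei ∩ Brynn: 09:00–09:45, 10:15–11:00.
Common window lengths: 45, 45 min; longest is 45.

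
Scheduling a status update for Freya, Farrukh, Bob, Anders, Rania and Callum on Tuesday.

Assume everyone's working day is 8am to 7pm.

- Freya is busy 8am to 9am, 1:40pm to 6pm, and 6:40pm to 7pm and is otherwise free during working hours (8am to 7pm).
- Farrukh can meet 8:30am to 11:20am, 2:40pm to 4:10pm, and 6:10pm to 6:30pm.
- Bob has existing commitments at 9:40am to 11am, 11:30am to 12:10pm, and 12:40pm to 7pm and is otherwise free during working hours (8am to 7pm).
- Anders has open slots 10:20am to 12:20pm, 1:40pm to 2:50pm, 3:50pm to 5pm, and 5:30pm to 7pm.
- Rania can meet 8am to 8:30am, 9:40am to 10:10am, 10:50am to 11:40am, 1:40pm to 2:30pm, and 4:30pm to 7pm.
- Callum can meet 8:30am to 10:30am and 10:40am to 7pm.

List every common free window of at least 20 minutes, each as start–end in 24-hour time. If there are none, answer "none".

11:00–11:20

Freya free within 08:00–19:00: 09:00–13:40, 18:00–18:40.
Bob free within 08:00–19:00: 08:00–09:40, 11:00–11:30, 12:10–12:40.
Freya ∩ Farrukh: 09:00–11:20, 18:10–18:30.
Freya ∩ Farrukh ∩ Bob: 09:00–09:40, 11:00–11:20.
Freya ∩ Farrukh ∩ Bob ∩ Anders: 11:00–11:20.
Freya ∩ Farrukh ∩ Bob ∩ Anders ∩ Rania: 11:00–11:20.
Freya ∩ Farrukh ∩ Bob ∩ Anders ∩ Rania ∩ Callum: 11:00–11:20.
Windows ≥ 20 min: 11:00–11:20.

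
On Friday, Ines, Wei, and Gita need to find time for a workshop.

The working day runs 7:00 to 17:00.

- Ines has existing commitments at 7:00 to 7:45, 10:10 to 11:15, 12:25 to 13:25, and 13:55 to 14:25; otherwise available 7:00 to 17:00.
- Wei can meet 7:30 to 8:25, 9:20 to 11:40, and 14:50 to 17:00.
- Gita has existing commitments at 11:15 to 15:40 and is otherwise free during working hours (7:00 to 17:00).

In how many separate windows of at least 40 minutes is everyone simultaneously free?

3

Ines free within 07:00–17:00: 07:45–10:10, 11:15–12:25, 13:25–13:55, 14:25–17:00.
Gita free within 07:00–17:00: 07:00–11:15, 15:40–17:00.
Ines ∩ Wei: 07:45–08:25, 09:20–10:10, 11:15–11:40, 14:50–17:00.
Ines ∩ Wei ∩ Gita: 07:45–08:25, 09:20–10:10, 15:40–17:00.
Windows ≥ 40 min: 07:45–08:25, 09:20–10:10, 15:40–17:00.
That's 3 windows.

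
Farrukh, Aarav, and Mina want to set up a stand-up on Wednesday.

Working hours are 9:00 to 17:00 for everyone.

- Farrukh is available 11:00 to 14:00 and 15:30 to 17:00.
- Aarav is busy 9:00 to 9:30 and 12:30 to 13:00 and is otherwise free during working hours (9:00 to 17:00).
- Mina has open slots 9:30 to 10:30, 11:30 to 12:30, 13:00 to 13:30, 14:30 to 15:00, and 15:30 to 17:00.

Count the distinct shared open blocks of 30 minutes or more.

3

Aarav free within 09:00–17:00: 09:30–12:30, 13:00–17:00.
Farrukh ∩ Aarav: 11:00–12:30, 13:00–14:00, 15:30–17:00.
Farrukh ∩ Aarav ∩ Mina: 11:30–12:30, 13:00–13:30, 15:30–17:00.
Windows ≥ 30 min: 11:30–12:30, 13:00–13:30, 15:30–17:00.
That's 3 windows.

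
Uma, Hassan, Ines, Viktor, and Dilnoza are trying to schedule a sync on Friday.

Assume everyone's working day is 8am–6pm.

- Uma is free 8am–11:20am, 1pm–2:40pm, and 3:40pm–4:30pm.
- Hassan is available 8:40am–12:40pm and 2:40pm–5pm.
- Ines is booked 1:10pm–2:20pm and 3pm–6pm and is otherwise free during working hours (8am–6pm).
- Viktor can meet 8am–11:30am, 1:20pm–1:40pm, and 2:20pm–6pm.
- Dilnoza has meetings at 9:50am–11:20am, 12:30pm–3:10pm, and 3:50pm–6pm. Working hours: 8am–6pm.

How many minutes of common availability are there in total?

70 minutes

Ines free within 08:00–18:00: 08:00–13:10, 14:20–15:00.
Dilnoza free within 08:00–18:00: 08:00–09:50, 11:20–12:30, 15:10–15:50.
Uma ∩ Hassan: 08:40–11:20, 15:40–16:30.
Uma ∩ Hassan ∩ Ines: 08:40–11:20.
Uma ∩ Hassan ∩ Ines ∩ Viktor: 08:40–11:20.
Uma ∩ Hassan ∩ Ines ∩ Viktor ∩ Dilnoza: 08:40–09:50.
Total common minutes: 70.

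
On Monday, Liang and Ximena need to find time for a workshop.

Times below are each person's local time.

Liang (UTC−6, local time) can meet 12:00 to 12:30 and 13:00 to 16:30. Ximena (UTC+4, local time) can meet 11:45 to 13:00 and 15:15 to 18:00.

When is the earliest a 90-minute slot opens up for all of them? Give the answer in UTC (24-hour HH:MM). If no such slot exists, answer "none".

Liang → UTC: 18:00–18:30, 19:00–22:30.
Ximena → UTC: 07:45–09:00, 11:15–14:00.
Liang ∩ Ximena: (none).
Windows ≥ 90 min: (none).

none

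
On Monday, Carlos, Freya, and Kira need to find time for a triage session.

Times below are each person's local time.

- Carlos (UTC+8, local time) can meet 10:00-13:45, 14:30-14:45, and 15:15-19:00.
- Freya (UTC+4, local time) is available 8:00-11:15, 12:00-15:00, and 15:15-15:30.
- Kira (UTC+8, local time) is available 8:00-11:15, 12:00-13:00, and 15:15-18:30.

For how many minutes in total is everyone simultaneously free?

210 minutes

Carlos → UTC: 02:00–05:45, 06:30–06:45, 07:15–11:00.
Freya → UTC: 04:00–07:15, 08:00–11:00, 11:15–11:30.
Kira → UTC: 00:00–03:15, 04:00–05:00, 07:15–10:30.
Carlos ∩ Freya: 04:00–05:45, 06:30–06:45, 08:00–11:00.
Carlos ∩ Freya ∩ Kira: 04:00–05:00, 08:00–10:30.
Total common minutes: 60 + 150 = 210.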